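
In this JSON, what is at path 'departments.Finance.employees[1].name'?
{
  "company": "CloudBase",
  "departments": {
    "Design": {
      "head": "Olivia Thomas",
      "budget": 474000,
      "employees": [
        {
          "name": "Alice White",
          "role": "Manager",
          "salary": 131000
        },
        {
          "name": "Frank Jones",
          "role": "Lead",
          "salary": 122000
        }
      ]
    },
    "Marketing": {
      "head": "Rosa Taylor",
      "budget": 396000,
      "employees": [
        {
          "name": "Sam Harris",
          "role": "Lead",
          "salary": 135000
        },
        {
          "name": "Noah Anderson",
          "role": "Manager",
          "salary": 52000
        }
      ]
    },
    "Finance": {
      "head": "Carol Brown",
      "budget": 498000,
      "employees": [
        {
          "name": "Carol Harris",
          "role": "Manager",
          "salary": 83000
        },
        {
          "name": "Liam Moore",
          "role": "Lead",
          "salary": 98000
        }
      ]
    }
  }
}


Path: departments.Finance.employees[1].name

Navigate:
  -> departments
  -> Finance
  -> employees[1].name = 'Liam Moore'

Liam Moore


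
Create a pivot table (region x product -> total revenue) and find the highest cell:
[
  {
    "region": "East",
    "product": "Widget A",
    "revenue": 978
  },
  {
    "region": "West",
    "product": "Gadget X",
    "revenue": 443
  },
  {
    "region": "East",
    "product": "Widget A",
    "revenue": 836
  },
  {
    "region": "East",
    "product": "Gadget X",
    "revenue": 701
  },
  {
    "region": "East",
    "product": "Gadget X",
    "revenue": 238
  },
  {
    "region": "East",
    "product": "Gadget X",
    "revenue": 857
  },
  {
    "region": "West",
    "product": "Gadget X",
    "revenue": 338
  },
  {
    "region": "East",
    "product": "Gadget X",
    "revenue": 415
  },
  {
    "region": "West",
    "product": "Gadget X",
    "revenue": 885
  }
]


Pivot: region (rows) x product (columns) -> total revenue

     Gadget X      Widget A    
East          2211          1814  
West          1666             0  

Highest: East / Gadget X = $2211

East / Gadget X = $2211


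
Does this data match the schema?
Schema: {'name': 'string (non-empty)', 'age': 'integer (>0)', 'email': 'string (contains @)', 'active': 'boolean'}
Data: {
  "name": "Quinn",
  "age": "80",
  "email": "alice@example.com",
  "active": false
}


Validating each field against schema:
  name: OK (non-empty string)
  age: FAIL ("80" is not an integer)
  email: OK (string with @)
  active: OK (boolean)

Result: INVALID (1 error: age)

INVALID (1 error: age)


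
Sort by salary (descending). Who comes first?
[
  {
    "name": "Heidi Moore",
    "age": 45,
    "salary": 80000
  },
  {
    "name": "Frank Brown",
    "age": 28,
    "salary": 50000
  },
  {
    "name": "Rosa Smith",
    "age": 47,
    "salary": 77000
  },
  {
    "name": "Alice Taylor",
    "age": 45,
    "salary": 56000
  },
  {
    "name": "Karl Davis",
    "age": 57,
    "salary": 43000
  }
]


Sort by: salary (descending)

Sorted order:
  1. Heidi Moore (salary = 80000)
  2. Rosa Smith (salary = 77000)
  3. Alice Taylor (salary = 56000)
  4. Frank Brown (salary = 50000)
  5. Karl Davis (salary = 43000)

First: Heidi Moore

Heidi Moore


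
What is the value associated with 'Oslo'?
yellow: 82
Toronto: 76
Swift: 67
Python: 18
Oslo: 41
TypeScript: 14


Looking up key 'Oslo'
Value: 41

41


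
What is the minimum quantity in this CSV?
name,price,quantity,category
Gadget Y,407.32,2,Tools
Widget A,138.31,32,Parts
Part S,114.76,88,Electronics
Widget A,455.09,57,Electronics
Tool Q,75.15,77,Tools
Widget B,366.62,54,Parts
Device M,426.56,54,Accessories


Computing minimum quantity:
Values: [2, 32, 88, 57, 77, 54, 54]
Min = 2

2


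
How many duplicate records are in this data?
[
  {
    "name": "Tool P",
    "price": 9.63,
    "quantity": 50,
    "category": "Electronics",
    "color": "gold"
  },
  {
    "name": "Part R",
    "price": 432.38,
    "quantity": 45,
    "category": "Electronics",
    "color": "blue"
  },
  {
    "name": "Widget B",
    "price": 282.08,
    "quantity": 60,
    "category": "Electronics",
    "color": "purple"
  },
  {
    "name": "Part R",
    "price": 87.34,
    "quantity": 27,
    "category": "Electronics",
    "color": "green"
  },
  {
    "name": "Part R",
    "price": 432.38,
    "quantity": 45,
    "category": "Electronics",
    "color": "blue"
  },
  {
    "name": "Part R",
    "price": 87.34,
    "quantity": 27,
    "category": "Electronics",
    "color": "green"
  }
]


Checking 6 records for duplicates:

  Row 1: Tool P ($9.63, qty 50)
  Row 2: Part R ($432.38, qty 45)
  Row 3: Widget B ($282.08, qty 60)
  Row 4: Part R ($87.34, qty 27)
  Row 5: Part R ($432.38, qty 45) <-- DUPLICATE
  Row 6: Part R ($87.34, qty 27) <-- DUPLICATE

Duplicates found: 2
Unique records: 4

2 duplicates, 4 unique


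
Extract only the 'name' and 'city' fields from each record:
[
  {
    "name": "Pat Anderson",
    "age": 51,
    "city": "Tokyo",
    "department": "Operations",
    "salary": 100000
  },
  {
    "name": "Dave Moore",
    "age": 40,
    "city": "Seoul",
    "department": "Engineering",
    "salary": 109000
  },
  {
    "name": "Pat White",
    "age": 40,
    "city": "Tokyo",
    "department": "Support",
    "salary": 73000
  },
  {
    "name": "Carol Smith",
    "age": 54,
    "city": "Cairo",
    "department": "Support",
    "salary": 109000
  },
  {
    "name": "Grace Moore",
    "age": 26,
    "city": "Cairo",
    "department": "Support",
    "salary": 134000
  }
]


Original: 5 records with fields: name, age, city, department, salary
Keep: ['name', 'city']
Drop: ['age', 'department', 'salary']
Result: 5 records, 2 fields each

[
  {
    "name": "Pat Anderson",
    "city": "Tokyo"
  },
  {
    "name": "Dave Moore",
    "city": "Seoul"
  },
  {
    "name": "Pat White",
    "city": "Tokyo"
  },
  {
    "name": "Carol Smith",
    "city": "Cairo"
  },
  {
    "name": "Grace Moore",
    "city": "Cairo"
  }
]


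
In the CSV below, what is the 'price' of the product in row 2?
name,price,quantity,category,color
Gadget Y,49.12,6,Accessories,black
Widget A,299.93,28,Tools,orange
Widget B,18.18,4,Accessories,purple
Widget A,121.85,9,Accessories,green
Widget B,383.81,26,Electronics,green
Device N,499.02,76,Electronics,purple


Query: Row 2 ('Widget A'), column 'price'
Value: 299.93

299.93


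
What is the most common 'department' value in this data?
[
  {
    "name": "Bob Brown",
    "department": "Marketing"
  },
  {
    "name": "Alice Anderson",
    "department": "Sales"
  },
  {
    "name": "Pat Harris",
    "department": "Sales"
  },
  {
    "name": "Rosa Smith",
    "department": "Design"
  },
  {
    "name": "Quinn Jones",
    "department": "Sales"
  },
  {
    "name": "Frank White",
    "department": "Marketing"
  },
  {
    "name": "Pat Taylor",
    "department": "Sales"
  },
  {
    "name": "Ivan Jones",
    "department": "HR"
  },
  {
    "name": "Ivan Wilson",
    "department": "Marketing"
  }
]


Counting 'department' values across 9 records:

  Sales: 4 ####
  Marketing: 3 ###
  Design: 1 #
  HR: 1 #

Most common: Sales (4 times)

Sales (4 times)


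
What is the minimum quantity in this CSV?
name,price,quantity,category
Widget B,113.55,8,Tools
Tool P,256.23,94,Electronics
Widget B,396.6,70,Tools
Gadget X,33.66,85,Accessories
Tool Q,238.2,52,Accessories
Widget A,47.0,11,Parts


Computing minimum quantity:
Values: [8, 94, 70, 85, 52, 11]
Min = 8

8


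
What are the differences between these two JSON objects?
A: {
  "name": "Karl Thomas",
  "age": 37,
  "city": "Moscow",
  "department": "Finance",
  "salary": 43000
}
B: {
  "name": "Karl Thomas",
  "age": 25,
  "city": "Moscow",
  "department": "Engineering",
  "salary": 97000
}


Comparing each field (in key order):
  name: same
  age: DIFFERENT
  city: same
  department: DIFFERENT
  salary: DIFFERENT
Differences:
  age: 37 -> 25
  department: Finance -> Engineering
  salary: 43000 -> 97000

3 field(s) changed

3 changes: age, department, salary


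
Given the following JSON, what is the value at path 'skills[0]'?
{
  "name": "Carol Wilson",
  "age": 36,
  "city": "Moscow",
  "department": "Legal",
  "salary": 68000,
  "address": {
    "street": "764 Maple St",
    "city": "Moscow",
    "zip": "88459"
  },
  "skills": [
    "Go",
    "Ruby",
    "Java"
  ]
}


Query: skills[0]
Path: skills -> first element
Value: Go

Go


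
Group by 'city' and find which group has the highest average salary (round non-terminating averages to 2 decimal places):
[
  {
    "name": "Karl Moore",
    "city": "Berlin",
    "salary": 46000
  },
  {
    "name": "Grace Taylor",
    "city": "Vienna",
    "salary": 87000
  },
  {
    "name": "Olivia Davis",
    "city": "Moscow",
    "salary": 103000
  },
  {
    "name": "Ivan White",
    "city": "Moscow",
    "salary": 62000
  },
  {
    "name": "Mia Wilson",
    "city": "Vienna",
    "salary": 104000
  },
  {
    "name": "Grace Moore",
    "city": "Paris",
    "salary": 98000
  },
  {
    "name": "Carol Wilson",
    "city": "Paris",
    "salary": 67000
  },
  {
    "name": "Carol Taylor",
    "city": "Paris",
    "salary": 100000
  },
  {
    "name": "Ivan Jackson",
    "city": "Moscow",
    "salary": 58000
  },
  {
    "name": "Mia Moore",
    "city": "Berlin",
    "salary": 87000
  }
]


Group by: city

Groups:
  Berlin: 2 people, avg salary = 133000/2 = $66500
  Moscow: 3 people, avg salary = 223000/3 ≈ $74333.33
  Paris: 3 people, avg salary = 265000/3 ≈ $88333.33
  Vienna: 2 people, avg salary = 191000/2 = $95500

Highest average salary: Vienna ($95500)

Vienna ($95500)


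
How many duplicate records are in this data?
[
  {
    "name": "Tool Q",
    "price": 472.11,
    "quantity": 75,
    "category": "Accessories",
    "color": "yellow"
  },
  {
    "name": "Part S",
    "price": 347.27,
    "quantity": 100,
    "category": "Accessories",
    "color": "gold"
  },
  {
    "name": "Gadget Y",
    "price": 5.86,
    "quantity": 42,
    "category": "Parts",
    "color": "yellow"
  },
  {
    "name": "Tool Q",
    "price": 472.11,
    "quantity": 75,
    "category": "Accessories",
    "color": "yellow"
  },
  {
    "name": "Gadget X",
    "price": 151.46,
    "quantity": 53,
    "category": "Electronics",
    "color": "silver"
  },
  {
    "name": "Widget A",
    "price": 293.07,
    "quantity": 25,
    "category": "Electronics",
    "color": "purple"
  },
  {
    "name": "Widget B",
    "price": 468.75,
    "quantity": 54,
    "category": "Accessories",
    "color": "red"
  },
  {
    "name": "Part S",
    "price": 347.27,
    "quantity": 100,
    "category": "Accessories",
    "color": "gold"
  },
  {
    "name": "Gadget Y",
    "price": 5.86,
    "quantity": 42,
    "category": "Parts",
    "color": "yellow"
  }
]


Checking 9 records for duplicates:

  Row 1: Tool Q ($472.11, qty 75)
  Row 2: Part S ($347.27, qty 100)
  Row 3: Gadget Y ($5.86, qty 42)
  Row 4: Tool Q ($472.11, qty 75) <-- DUPLICATE
  Row 5: Gadget X ($151.46, qty 53)
  Row 6: Widget A ($293.07, qty 25)
  Row 7: Widget B ($468.75, qty 54)
  Row 8: Part S ($347.27, qty 100) <-- DUPLICATE
  Row 9: Gadget Y ($5.86, qty 42) <-- DUPLICATE

Duplicates found: 3
Unique records: 6

3 duplicates, 6 unique


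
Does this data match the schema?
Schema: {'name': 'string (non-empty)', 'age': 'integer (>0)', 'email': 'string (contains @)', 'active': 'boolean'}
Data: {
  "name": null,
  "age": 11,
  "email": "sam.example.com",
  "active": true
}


Validating each field against schema:
  name: FAIL (null is not a string)
  age: OK (positive integer)
  email: FAIL ("sam.example.com" does not contain @)
  active: OK (boolean)

Result: INVALID (2 errors: name, email)

INVALID (2 errors: name, email)


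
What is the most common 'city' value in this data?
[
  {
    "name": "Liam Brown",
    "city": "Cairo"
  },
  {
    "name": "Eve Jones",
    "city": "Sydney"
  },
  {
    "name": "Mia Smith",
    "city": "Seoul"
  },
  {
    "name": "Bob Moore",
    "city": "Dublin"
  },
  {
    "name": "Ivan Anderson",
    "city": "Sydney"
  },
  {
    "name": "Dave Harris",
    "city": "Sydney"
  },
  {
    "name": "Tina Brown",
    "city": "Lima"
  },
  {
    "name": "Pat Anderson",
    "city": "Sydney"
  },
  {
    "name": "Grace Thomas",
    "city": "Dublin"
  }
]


Counting 'city' values across 9 records:

  Sydney: 4 ####
  Dublin: 2 ##
  Cairo: 1 #
  Seoul: 1 #
  Lima: 1 #

Most common: Sydney (4 times)

Sydney (4 times)


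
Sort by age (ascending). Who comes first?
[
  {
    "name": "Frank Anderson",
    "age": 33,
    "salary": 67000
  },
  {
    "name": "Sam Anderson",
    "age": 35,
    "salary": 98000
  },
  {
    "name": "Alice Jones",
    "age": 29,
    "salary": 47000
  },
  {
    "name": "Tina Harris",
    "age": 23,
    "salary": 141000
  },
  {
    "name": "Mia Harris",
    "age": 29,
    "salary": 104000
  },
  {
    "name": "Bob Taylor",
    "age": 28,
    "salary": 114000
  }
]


Sort by: age (ascending)

Sorted order:
  1. Tina Harris (age = 23)
  2. Bob Taylor (age = 28)
  3. Alice Jones (age = 29)
  4. Mia Harris (age = 29)
  5. Frank Anderson (age = 33)
  6. Sam Anderson (age = 35)

First: Tina Harris

Tina Harris


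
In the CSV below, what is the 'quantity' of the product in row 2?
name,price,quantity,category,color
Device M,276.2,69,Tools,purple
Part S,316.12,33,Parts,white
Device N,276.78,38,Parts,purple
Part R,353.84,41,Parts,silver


Query: Row 2 ('Part S'), column 'quantity'
Value: 33

33


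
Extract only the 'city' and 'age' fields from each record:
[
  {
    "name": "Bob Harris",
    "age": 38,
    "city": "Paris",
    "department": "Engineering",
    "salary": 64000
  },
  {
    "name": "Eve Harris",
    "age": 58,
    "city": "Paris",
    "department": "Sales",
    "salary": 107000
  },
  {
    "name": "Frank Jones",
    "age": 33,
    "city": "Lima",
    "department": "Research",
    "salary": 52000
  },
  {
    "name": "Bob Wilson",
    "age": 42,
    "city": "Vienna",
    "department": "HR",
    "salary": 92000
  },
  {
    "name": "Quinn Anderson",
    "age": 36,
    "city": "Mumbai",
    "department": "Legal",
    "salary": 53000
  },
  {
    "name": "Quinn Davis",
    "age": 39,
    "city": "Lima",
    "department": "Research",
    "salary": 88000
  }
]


Original: 6 records with fields: name, age, city, department, salary
Keep: ['city', 'age']
Drop: ['name', 'department', 'salary']
Result: 6 records, 2 fields each

[
  {
    "city": "Paris",
    "age": 38
  },
  {
    "city": "Paris",
    "age": 58
  },
  {
    "city": "Lima",
    "age": 33
  },
  {
    "city": "Vienna",
    "age": 42
  },
  {
    "city": "Mumbai",
    "age": 36
  },
  {
    "city": "Lima",
    "age": 39
  }
]


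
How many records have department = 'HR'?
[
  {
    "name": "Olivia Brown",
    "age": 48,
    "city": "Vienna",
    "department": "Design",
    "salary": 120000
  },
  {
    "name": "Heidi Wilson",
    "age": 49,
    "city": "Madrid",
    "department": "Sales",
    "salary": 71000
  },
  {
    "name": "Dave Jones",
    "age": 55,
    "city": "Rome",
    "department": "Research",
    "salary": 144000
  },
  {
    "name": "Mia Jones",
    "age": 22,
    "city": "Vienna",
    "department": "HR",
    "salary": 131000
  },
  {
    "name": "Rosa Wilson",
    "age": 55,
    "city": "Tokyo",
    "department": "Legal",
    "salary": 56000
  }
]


Data: 5 records
Condition: department = 'HR'

Checking each record:
  Olivia Brown: Design
  Heidi Wilson: Sales
  Dave Jones: Research
  Mia Jones: HR MATCH
  Rosa Wilson: Legal

Count: 1

1


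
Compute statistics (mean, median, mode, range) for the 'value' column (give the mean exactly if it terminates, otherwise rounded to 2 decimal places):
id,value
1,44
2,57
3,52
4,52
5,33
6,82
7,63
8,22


Data: [44, 57, 52, 52, 33, 82, 63, 22]
Count: 8
Sum: 405
Mean: 405/8 = 50.625
Sorted: [22, 33, 44, 52, 52, 57, 63, 82]
Median: 52.0
Mode: 52 (2 times)
Range: 82 - 22 = 60
Min: 22, Max: 82

mean=50.625, median=52.0, mode=52, range=60


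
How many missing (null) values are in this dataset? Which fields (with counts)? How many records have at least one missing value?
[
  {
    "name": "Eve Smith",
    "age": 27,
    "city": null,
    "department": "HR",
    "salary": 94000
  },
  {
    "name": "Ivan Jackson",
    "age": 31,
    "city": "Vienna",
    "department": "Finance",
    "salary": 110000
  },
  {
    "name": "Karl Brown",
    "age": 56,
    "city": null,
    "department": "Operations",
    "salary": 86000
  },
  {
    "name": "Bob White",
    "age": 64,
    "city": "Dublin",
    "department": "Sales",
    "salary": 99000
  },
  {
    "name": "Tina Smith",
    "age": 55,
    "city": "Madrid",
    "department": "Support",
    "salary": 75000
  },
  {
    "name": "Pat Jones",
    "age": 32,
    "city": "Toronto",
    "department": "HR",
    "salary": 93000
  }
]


Checking for missing (null) values in 6 records:

  Eve Smith: city
  Ivan Jackson: complete
  Karl Brown: city
  Bob White: complete
  Tina Smith: complete
  Pat Jones: complete

Per field:
  name: 0 missing
  age: 0 missing
  city: 2 missing
  department: 0 missing
  salary: 0 missing

Total missing values: 2
Records with any missing: 2

2 missing values (city: 2); 2 incomplete records


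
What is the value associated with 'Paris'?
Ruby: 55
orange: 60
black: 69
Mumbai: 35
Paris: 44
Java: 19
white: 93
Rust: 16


Looking up key 'Paris'
Value: 44

44


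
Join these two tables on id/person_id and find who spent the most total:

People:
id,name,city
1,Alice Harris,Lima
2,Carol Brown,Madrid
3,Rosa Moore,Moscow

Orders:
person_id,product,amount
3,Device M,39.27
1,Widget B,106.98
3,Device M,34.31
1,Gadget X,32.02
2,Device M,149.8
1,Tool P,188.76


Join on: people.id = orders.person_id

Joined rows:
  Rosa Moore (Moscow) bought Device M for $39.27
  Alice Harris (Lima) bought Widget B for $106.98
  Rosa Moore (Moscow) bought Device M for $34.31
  Alice Harris (Lima) bought Gadget X for $32.02
  Carol Brown (Madrid) bought Device M for $149.8
  Alice Harris (Lima) bought Tool P for $188.76

Total per person:
  Alice Harris: $327.76
  Carol Brown: $149.80
  Rosa Moore: $73.58

Top spender: Alice Harris ($327.76)

Alice Harris ($327.76)


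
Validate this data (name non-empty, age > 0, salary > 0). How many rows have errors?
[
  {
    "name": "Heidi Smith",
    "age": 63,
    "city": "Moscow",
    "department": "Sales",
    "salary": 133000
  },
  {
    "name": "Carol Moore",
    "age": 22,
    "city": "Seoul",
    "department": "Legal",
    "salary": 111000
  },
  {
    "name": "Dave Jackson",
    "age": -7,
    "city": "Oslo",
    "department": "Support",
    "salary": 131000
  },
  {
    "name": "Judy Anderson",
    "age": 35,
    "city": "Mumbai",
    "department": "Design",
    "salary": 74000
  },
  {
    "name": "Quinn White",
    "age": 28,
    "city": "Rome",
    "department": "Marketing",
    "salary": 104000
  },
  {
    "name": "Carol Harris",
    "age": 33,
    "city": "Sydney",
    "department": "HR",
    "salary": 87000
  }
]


Validating 6 records:
Rules: name non-empty, age > 0, salary > 0

  Row 1 (Heidi Smith): OK
  Row 2 (Carol Moore): OK
  Row 3 (Dave Jackson): negative age: -7
  Row 4 (Judy Anderson): OK
  Row 5 (Quinn White): OK
  Row 6 (Carol Harris): OK

Total errors: 1

1 errors


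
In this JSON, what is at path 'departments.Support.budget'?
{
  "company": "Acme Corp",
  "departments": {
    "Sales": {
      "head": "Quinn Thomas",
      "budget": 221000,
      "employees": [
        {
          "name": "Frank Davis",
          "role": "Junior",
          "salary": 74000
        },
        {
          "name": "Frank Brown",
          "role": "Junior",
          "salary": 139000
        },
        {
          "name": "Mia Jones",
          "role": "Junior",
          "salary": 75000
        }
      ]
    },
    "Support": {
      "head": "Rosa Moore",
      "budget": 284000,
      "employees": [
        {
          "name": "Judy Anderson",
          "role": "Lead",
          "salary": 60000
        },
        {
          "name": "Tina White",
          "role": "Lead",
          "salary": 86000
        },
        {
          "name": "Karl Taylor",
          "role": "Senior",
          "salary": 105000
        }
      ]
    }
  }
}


Path: departments.Support.budget

Navigate:
  -> departments
  -> Support
  -> budget = 284000

284000


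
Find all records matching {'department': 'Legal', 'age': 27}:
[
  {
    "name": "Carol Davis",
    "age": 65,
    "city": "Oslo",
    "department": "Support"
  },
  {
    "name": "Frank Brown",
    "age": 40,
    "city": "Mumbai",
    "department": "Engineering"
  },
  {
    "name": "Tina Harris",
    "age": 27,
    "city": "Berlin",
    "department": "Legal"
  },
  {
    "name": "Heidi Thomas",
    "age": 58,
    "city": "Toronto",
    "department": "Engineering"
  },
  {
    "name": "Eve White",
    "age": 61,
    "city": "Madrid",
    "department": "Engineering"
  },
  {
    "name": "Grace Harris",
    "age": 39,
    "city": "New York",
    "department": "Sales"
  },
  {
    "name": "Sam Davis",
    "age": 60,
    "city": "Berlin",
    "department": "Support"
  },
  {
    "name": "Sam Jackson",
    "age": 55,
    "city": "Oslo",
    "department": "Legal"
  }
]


Search criteria: {'department': 'Legal', 'age': 27}

Checking 8 records:
  Carol Davis: {department: Support, age: 65}
  Frank Brown: {department: Engineering, age: 40}
  Tina Harris: {department: Legal, age: 27} <-- MATCH
  Heidi Thomas: {department: Engineering, age: 58}
  Eve White: {department: Engineering, age: 61}
  Grace Harris: {department: Sales, age: 39}
  Sam Davis: {department: Support, age: 60}
  Sam Jackson: {department: Legal, age: 55}

Matches: ["Tina Harris"]

["Tina Harris"]


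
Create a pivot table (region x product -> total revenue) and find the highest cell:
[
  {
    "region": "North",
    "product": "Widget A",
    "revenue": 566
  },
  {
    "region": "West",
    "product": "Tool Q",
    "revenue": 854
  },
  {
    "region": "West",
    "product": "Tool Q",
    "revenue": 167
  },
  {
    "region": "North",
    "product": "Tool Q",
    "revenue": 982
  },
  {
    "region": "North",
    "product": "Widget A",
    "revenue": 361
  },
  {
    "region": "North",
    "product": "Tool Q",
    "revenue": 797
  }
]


Pivot: region (rows) x product (columns) -> total revenue

     Tool Q        Widget A    
North         1779           927  
West          1021             0  

Highest: North / Tool Q = $1779

North / Tool Q = $1779


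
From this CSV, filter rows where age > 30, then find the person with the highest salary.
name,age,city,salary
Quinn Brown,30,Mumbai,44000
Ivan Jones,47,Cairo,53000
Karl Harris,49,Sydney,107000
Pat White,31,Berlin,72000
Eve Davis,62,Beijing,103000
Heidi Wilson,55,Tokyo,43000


Filter: age > 30
Sort by: salary (descending)

Filtered records (5):
  Karl Harris, age 49, salary $107000
  Eve Davis, age 62, salary $103000
  Pat White, age 31, salary $72000
  Ivan Jones, age 47, salary $53000
  Heidi Wilson, age 55, salary $43000

Highest salary: Karl Harris ($107000)

Karl Harris


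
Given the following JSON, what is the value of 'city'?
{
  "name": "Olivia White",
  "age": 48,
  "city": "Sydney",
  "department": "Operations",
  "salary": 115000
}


Looking up field 'city'
Value: Sydney

Sydney


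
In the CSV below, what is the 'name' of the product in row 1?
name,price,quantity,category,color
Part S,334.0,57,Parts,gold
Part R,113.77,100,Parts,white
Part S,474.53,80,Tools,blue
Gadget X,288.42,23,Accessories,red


Query: Row 1 ('Part S'), column 'name'
Value: Part S

Part S


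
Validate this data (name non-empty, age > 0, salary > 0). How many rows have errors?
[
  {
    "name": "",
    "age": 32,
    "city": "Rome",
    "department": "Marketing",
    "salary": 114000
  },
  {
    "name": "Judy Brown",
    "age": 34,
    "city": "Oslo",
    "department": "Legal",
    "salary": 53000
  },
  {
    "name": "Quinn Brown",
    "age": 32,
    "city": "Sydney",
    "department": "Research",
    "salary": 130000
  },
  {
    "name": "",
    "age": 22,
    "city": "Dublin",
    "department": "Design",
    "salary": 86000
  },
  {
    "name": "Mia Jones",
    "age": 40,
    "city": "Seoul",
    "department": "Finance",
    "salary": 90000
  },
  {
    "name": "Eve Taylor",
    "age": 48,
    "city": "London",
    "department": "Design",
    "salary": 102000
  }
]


Validating 6 records:
Rules: name non-empty, age > 0, salary > 0

  Row 1 (???): empty name
  Row 2 (Judy Brown): OK
  Row 3 (Quinn Brown): OK
  Row 4 (???): empty name
  Row 5 (Mia Jones): OK
  Row 6 (Eve Taylor): OK

Total errors: 2

2 errors


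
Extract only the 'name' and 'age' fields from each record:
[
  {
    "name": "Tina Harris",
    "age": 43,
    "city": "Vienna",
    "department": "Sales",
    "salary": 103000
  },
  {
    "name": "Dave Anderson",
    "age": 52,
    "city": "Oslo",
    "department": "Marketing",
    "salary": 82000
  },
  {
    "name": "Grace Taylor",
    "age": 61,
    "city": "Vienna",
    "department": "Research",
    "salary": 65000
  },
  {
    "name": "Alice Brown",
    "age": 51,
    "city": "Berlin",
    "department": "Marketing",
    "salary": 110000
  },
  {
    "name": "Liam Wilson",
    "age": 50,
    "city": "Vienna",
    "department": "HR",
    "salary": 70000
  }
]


Original: 5 records with fields: name, age, city, department, salary
Keep: ['name', 'age']
Drop: ['city', 'department', 'salary']
Result: 5 records, 2 fields each

[
  {
    "name": "Tina Harris",
    "age": 43
  },
  {
    "name": "Dave Anderson",
    "age": 52
  },
  {
    "name": "Grace Taylor",
    "age": 61
  },
  {
    "name": "Alice Brown",
    "age": 51
  },
  {
    "name": "Liam Wilson",
    "age": 50
  }
]


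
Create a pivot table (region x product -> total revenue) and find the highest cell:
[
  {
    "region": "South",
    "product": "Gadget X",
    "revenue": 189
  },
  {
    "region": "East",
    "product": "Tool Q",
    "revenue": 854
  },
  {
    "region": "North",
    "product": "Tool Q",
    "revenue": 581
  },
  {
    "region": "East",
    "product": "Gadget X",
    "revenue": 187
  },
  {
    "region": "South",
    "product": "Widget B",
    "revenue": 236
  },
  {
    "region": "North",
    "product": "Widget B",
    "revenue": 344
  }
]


Pivot: region (rows) x product (columns) -> total revenue

     Gadget X      Tool Q        Widget B    
East           187           854             0  
North            0           581           344  
South          189             0           236  

Highest: East / Tool Q = $854

East / Tool Q = $854


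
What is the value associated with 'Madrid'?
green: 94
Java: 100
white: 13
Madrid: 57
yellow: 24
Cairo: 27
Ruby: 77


Looking up key 'Madrid'
Value: 57

57


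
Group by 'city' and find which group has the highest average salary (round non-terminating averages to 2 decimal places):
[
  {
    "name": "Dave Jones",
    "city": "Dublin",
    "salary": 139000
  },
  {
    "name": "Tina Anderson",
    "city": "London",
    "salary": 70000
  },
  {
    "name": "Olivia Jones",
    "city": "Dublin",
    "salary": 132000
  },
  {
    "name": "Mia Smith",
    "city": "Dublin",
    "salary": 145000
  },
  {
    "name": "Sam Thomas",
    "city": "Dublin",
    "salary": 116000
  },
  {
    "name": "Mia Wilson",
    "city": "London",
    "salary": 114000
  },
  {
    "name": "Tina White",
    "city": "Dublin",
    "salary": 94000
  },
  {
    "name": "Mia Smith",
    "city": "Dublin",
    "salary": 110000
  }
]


Group by: city

Groups:
  Dublin: 6 people, avg salary = 736000/6 ≈ $122666.67
  London: 2 people, avg salary = 184000/2 = $92000

Highest average salary: Dublin (≈$122666.67)

Dublin (≈$122666.67)


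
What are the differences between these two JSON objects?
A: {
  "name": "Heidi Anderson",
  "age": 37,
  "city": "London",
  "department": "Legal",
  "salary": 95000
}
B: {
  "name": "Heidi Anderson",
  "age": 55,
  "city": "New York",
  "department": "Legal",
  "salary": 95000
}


Comparing each field (in key order):
  name: same
  age: DIFFERENT
  city: DIFFERENT
  department: same
  salary: same
Differences:
  age: 37 -> 55
  city: London -> New York

2 field(s) changed

2 changes: age, city


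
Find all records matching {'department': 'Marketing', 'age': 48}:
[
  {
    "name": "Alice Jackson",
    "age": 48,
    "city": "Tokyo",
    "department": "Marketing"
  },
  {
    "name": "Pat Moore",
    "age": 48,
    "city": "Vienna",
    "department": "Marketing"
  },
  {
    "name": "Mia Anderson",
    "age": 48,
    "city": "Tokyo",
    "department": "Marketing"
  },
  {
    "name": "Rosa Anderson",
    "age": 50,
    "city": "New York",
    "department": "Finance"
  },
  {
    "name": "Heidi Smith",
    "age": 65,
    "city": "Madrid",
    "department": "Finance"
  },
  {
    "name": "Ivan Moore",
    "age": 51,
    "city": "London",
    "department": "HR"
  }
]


Search criteria: {'department': 'Marketing', 'age': 48}

Checking 6 records:
  Alice Jackson: {department: Marketing, age: 48} <-- MATCH
  Pat Moore: {department: Marketing, age: 48} <-- MATCH
  Mia Anderson: {department: Marketing, age: 48} <-- MATCH
  Rosa Anderson: {department: Finance, age: 50}
  Heidi Smith: {department: Finance, age: 65}
  Ivan Moore: {department: HR, age: 51}

Matches: ["Alice Jackson", "Pat Moore", "Mia Anderson"]

["Alice Jackson", "Pat Moore", "Mia Anderson"]


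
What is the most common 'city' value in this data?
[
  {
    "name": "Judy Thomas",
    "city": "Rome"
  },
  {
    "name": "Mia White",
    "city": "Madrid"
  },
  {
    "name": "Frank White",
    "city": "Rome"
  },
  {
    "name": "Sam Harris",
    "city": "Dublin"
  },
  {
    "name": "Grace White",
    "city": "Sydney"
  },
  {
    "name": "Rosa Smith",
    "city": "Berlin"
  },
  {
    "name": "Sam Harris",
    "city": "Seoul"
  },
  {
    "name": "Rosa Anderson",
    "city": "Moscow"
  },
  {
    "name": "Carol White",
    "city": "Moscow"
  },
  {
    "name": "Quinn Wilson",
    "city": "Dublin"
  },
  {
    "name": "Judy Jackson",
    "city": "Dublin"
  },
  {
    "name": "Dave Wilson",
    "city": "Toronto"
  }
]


Counting 'city' values across 12 records:

  Dublin: 3 ###
  Rome: 2 ##
  Moscow: 2 ##
  Madrid: 1 #
  Sydney: 1 #
  Berlin: 1 #
  Seoul: 1 #
  Toronto: 1 #

Most common: Dublin (3 times)

Dublin (3 times)


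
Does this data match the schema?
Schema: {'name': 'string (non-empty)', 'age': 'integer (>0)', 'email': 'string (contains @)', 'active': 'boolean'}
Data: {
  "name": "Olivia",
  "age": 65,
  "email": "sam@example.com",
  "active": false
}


Validating each field against schema:
  name: OK (non-empty string)
  age: OK (positive integer)
  email: OK (string with @)
  active: OK (boolean)

Result: VALID

VALID


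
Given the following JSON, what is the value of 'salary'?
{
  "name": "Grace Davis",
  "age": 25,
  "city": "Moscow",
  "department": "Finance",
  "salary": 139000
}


Looking up field 'salary'
Value: 139000

139000


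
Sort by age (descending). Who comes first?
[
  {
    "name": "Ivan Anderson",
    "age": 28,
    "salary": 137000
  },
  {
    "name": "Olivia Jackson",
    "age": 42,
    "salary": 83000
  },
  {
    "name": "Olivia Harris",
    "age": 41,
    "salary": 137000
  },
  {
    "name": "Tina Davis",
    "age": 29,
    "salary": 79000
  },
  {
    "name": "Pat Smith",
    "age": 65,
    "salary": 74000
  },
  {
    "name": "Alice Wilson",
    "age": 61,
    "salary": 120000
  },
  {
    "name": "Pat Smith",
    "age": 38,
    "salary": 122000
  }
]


Sort by: age (descending)

Sorted order:
  1. Pat Smith (age = 65)
  2. Alice Wilson (age = 61)
  3. Olivia Jackson (age = 42)
  4. Olivia Harris (age = 41)
  5. Pat Smith (age = 38)
  6. Tina Davis (age = 29)
  7. Ivan Anderson (age = 28)

First: Pat Smith

Pat Smith


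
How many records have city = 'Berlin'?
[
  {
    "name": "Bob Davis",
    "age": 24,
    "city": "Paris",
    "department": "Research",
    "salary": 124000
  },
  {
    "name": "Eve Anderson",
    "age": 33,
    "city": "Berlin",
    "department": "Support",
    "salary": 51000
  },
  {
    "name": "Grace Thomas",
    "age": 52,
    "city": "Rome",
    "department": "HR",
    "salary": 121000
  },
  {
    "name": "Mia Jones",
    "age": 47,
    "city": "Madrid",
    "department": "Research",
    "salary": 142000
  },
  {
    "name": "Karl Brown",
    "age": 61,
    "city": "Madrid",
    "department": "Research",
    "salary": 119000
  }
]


Data: 5 records
Condition: city = 'Berlin'

Checking each record:
  Bob Davis: Paris
  Eve Anderson: Berlin MATCH
  Grace Thomas: Rome
  Mia Jones: Madrid
  Karl Brown: Madrid

Count: 1

1


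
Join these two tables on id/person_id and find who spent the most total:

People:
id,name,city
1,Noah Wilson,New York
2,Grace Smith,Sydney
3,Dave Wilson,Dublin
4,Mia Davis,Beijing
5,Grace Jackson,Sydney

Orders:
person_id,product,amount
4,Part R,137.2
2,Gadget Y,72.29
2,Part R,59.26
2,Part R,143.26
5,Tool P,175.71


Join on: people.id = orders.person_id

Joined rows:
  Mia Davis (Beijing) bought Part R for $137.2
  Grace Smith (Sydney) bought Gadget Y for $72.29
  Grace Smith (Sydney) bought Part R for $59.26
  Grace Smith (Sydney) bought Part R for $143.26
  Grace Jackson (Sydney) bought Tool P for $175.71

Total per person:
  Grace Smith: $274.81
  Grace Jackson: $175.71
  Mia Davis: $137.20

Top spender: Grace Smith ($274.81)

Grace Smith ($274.81)


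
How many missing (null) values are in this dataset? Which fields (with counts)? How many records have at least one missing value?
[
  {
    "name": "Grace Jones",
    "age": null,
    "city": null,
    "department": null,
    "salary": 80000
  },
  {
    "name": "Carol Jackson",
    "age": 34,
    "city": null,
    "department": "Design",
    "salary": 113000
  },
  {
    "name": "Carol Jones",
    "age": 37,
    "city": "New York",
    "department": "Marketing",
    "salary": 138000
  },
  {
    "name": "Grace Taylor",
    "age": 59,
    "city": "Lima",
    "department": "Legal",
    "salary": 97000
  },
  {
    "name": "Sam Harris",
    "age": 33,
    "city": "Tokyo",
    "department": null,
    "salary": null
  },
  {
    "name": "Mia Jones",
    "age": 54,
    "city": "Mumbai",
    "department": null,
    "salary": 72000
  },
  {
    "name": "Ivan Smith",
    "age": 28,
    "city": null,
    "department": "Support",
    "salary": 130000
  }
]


Checking for missing (null) values in 7 records:

  Grace Jones: age, city, department
  Carol Jackson: city
  Carol Jones: complete
  Grace Taylor: complete
  Sam Harris: department, salary
  Mia Jones: department
  Ivan Smith: city

Per field:
  name: 0 missing
  age: 1 missing
  city: 3 missing
  department: 3 missing
  salary: 1 missing

Total missing values: 8
Records with any missing: 5

8 missing values (age: 1, city: 3, department: 3, salary: 1); 5 incomplete records


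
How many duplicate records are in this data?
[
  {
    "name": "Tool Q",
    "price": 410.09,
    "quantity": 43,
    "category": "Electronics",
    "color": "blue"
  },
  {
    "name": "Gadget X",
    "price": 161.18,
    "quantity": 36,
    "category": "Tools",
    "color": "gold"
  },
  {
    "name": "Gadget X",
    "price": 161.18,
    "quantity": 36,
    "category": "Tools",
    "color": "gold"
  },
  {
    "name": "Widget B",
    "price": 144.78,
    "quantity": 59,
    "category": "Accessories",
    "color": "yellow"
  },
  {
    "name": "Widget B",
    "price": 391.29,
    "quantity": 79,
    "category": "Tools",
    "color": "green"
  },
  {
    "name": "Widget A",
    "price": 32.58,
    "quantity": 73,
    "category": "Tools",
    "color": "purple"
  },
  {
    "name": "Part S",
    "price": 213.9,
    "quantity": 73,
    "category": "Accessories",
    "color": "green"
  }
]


Checking 7 records for duplicates:

  Row 1: Tool Q ($410.09, qty 43)
  Row 2: Gadget X ($161.18, qty 36)
  Row 3: Gadget X ($161.18, qty 36) <-- DUPLICATE
  Row 4: Widget B ($144.78, qty 59)
  Row 5: Widget B ($391.29, qty 79)
  Row 6: Widget A ($32.58, qty 73)
  Row 7: Part S ($213.9, qty 73)

Duplicates found: 1
Unique records: 6

1 duplicates, 6 unique


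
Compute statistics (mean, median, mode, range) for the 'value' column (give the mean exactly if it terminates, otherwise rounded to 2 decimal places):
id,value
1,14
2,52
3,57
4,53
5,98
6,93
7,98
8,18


Data: [14, 52, 57, 53, 98, 93, 98, 18]
Count: 8
Sum: 483
Mean: 483/8 = 60.375
Sorted: [14, 18, 52, 53, 57, 93, 98, 98]
Median: 55.0
Mode: 98 (2 times)
Range: 98 - 14 = 84
Min: 14, Max: 98

mean=60.375, median=55.0, mode=98, range=84


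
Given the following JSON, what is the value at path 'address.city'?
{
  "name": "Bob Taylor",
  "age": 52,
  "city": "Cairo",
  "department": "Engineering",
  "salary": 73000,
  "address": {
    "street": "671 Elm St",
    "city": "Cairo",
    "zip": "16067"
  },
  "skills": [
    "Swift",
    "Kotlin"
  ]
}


Query: address.city
Path: address -> city
Value: Cairo

Cairo


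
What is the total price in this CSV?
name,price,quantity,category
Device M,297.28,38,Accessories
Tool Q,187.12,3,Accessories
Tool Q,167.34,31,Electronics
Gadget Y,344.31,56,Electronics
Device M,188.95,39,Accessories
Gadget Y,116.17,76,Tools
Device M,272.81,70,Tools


Computing total price:
Values: [297.28, 187.12, 167.34, 344.31, 188.95, 116.17, 272.81]
Sum = 1573.98

1573.98


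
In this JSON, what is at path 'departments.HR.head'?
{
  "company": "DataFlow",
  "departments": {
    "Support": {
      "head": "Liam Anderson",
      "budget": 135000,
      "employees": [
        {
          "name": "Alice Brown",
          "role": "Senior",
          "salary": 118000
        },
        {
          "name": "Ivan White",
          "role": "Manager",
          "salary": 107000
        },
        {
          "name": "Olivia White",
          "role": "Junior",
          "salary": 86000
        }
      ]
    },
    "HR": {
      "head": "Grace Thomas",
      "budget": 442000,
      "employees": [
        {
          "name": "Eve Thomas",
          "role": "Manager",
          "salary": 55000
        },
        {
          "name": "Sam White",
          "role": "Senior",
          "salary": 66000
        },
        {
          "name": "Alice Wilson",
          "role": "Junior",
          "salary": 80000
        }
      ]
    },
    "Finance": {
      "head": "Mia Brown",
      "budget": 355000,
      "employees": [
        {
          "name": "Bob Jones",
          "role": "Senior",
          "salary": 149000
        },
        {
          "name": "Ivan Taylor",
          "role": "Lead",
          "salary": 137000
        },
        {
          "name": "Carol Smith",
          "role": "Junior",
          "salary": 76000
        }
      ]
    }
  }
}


Path: departments.HR.head

Navigate:
  -> departments
  -> HR
  -> head = 'Grace Thomas'

Grace Thomas


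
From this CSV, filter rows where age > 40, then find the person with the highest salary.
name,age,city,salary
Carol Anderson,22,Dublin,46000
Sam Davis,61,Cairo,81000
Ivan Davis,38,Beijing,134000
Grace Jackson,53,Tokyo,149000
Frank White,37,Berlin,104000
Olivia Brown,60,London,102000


Filter: age > 40
Sort by: salary (descending)

Filtered records (3):
  Grace Jackson, age 53, salary $149000
  Olivia Brown, age 60, salary $102000
  Sam Davis, age 61, salary $81000

Highest salary: Grace Jackson ($149000)

Grace Jackson


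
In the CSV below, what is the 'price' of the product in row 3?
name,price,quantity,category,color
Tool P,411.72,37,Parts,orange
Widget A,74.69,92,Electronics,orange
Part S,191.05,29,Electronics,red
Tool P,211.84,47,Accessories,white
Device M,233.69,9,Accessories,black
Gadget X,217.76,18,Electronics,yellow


Query: Row 3 ('Part S'), column 'price'
Value: 191.05

191.05


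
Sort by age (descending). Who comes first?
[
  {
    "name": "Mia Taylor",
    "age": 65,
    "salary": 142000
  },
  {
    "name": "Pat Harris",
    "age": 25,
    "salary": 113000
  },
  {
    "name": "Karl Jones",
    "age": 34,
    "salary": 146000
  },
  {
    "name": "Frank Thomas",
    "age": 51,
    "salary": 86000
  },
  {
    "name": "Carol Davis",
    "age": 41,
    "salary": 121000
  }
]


Sort by: age (descending)

Sorted order:
  1. Mia Taylor (age = 65)
  2. Frank Thomas (age = 51)
  3. Carol Davis (age = 41)
  4. Karl Jones (age = 34)
  5. Pat Harris (age = 25)

First: Mia Taylor

Mia Taylor
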